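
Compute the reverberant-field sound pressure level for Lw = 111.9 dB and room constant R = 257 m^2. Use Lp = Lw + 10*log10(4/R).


4/R = 4/257 = 0.0155642
Lp = 111.9 + 10*log10(0.0155642) = 93.821 dB


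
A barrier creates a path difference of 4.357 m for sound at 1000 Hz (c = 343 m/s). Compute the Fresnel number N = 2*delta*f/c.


N = 2*delta*f/c = 2*delta/lambda, where lambda = c/f
lambda = 343 / 1000 = 0.343 m
N = 2 * 4.357 / 0.343 = 25.405


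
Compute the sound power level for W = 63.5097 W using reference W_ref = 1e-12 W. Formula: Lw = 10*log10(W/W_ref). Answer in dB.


W / W_ref = 63.5097 / 1e-12 = 6.35097e+13
Lw = 10 * log10(6.35097e+13) = 138.03 dB


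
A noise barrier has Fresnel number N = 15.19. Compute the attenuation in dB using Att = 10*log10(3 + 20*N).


3 + 20*N = 3 + 20*15.19 = 306.8
Att = 10*log10(306.8) = 24.869 dB


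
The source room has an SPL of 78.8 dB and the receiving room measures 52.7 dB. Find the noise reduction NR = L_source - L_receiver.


NR = L_source - L_receiver (difference between source and receiving room levels)
NR = 78.8 - 52.7 = 26.1 dB


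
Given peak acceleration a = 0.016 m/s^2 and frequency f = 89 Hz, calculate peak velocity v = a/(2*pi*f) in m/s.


omega = 2*pi*f = 2*pi*89 = 559.203 rad/s
v = a / omega = 0.016 / 559.203 = 2.8612e-05 m/s


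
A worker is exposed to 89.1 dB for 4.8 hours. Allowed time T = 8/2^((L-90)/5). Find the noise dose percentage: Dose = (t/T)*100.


T_allowed = 8 / 2^((89.1 - 90)/5) = 9.06307 hr
Dose = 4.8 / 9.06307 * 100 = 52.962 %


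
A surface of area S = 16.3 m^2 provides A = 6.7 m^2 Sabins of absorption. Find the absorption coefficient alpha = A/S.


Absorption coefficient = absorbed power / incident power
alpha = A / S = 6.7 / 16.3 = 0.41104


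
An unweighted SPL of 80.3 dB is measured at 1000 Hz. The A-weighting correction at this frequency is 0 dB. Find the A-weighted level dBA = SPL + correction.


A-weighting table: 1000 Hz -> 0 dB correction
SPL_A = SPL + correction = 80.3 + (0) = 80.3 dBA


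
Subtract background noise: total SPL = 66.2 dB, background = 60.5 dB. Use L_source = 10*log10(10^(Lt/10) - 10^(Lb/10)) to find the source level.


10^(66.2/10) = 4.16869e+06
10^(60.5/10) = 1.12202e+06
Difference = 4.16869e+06 - 1.12202e+06 = 3.04667e+06
L_source = 10*log10(3.04667e+06) = 64.838 dB


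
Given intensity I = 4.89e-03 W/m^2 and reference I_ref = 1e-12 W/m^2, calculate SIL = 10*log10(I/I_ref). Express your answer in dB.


I / I_ref = 4.89e-03 / 1e-12 = 4.89e+09
SIL = 10 * log10(4.89e+09) = 96.893 dB


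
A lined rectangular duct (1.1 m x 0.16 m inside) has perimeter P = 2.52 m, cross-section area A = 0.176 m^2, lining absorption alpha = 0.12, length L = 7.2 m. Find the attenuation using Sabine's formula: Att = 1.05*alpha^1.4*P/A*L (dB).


alpha^1.4 = 0.12^1.4 = 0.0513871
Attenuation rate = 1.05 * alpha^1.4 * P / A
= 1.05 * 0.0513871 * 2.52 / 0.176 = 0.772558 dB/m
Total Att = 0.772558 * 7.2 = 5.5624 dB


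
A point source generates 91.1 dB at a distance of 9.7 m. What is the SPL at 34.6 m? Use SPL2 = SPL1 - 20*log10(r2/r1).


r2/r1 = 34.6/9.7 = 3.56701
Correction = 20*log10(3.56701) = 11.0461 dB
SPL2 = 91.1 - 11.0461 = 80.054 dB


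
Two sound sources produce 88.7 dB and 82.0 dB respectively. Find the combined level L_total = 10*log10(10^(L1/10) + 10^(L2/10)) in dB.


10^(88.7/10) = 7.4131e+08
10^(82.0/10) = 1.58489e+08
Sum = 7.4131e+08 + 1.58489e+08 = 8.99799e+08
L_total = 10*log10(8.99799e+08) = 89.541 dB


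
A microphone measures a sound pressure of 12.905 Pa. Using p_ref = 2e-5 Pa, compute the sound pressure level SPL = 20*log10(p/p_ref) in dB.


p / p_ref = 12.905 / 2e-5 = 645250
SPL = 20 * log10(645250) = 116.19 dB


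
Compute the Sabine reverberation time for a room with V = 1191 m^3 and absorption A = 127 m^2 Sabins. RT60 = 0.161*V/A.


RT60 = 0.161 * 1191 / 127 = 1.5099 s


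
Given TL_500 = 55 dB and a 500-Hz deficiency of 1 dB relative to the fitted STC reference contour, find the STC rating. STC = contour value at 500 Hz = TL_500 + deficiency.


By ASTM E413, STC = value of the fitted reference contour at 500 Hz.
Contour value at 500 Hz = TL_500 + deficiency = 55 + 1 = 56
STC = 56


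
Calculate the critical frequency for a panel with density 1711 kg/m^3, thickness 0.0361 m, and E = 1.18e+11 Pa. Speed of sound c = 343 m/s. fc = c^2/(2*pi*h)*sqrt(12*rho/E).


12*rho/E = 12*1711/1.18e+11 = 1.74e-07
sqrt(12*rho/E) = sqrt(1.74e-07) = 0.000417133
c^2/(2*pi*h) = 343^2/(2*pi*0.0361) = 518682
fc = 518682 * 0.000417133 = 216.36 Hz


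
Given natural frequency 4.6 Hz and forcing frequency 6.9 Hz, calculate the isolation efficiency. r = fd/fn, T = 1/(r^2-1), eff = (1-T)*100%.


r = 6.9 / 4.6 = 1.5
r^2 - 1 = 1.5^2 - 1 = 1.25
T = 1/1.25 = 0.8
Efficiency = (1 - 0.8)*100 = 20 %


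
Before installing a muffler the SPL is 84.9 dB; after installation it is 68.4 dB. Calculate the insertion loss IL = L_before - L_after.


Insertion loss = SPL without muffler - SPL with muffler
IL = 84.9 - 68.4 = 16.5 dB


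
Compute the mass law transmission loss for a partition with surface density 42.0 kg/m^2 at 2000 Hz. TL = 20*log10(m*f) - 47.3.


m * f = 42.0 * 2000 = 84000
20*log10(84000) = 98.4856 dB
TL = 98.4856 - 47.3 = 51.186 dB


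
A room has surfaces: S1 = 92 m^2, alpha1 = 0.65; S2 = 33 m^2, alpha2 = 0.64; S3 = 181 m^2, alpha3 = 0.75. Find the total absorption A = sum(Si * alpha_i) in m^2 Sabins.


92 * 0.65 = 59.8
33 * 0.64 = 21.12
181 * 0.75 = 135.75
A_total = 59.8 + 21.12 + 135.75 = 216.67 m^2


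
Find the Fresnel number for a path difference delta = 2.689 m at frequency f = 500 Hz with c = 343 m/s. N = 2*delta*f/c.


N = 2*delta*f/c = 2*delta/lambda, where lambda = c/f
lambda = 343 / 500 = 0.686 m
N = 2 * 2.689 / 0.686 = 7.8397


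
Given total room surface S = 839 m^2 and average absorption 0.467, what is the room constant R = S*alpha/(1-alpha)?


R = 839 * 0.467 / (1 - 0.467) = 735.11 m^2


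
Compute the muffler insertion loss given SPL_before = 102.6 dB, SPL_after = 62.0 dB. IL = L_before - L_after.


Insertion loss = SPL without muffler - SPL with muffler
IL = 102.6 - 62.0 = 40.6 dB


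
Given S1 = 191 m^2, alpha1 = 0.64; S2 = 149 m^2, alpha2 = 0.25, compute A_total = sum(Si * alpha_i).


191 * 0.64 = 122.24
149 * 0.25 = 37.25
A_total = 122.24 + 37.25 = 159.49 m^2


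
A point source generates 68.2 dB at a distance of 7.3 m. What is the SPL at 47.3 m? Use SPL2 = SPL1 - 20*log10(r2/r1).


r2/r1 = 47.3/7.3 = 6.47945
Correction = 20*log10(6.47945) = 16.2308 dB
SPL2 = 68.2 - 16.2308 = 51.969 dB


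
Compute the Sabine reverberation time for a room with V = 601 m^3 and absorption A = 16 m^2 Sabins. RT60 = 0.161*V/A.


RT60 = 0.161 * 601 / 16 = 6.0476 s


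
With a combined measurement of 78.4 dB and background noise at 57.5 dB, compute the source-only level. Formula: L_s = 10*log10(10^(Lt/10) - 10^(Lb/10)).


10^(78.4/10) = 6.91831e+07
10^(57.5/10) = 562341
Difference = 6.91831e+07 - 562341 = 6.86208e+07
L_source = 10*log10(6.86208e+07) = 78.365 dB


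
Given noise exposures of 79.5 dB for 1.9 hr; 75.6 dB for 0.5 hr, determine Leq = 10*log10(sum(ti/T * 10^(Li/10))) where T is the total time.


T_total = 1.9 + 0.5 = 2.4 hr
(1.9/2.4) * 10^(79.5/10) = 7.05574e+07
(0.5/2.4) * 10^(75.6/10) = 7.56413e+06
Sum = 7.05574e+07 + 7.56413e+06 = 7.81215e+07
Leq = 10*log10(7.81215e+07) = 78.928 dB


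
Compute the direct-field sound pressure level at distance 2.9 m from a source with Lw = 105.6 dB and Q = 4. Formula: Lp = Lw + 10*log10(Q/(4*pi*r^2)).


4*pi*r^2 = 4*pi*2.9^2 = 105.683 m^2
Q / (4*pi*r^2) = 4 / 105.683 = 0.037849
Lp = 105.6 + 10*log10(0.037849) = 91.381 dB


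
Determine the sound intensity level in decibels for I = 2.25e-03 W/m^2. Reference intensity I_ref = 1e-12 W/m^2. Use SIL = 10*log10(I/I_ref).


I / I_ref = 2.25e-03 / 1e-12 = 2.25e+09
SIL = 10 * log10(2.25e+09) = 93.522 dB


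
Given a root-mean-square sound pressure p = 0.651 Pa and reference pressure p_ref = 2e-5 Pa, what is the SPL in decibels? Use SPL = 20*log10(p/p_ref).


p / p_ref = 0.651 / 2e-5 = 32550
SPL = 20 * log10(32550) = 90.251 dB


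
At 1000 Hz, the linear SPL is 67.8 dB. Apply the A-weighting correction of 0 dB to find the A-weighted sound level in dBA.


A-weighting table: 1000 Hz -> 0 dB correction
SPL_A = SPL + correction = 67.8 + (0) = 67.8 dBA


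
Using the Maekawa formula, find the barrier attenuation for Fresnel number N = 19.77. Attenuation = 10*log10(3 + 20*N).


3 + 20*N = 3 + 20*19.77 = 398.4
Att = 10*log10(398.4) = 26.003 dB


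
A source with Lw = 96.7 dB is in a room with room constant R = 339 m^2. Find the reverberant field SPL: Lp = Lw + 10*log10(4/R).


4/R = 4/339 = 0.0117994
Lp = 96.7 + 10*log10(0.0117994) = 77.419 dB


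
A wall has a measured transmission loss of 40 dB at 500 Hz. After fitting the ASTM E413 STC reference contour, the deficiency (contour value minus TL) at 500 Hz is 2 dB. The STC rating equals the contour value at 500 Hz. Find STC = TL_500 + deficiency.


By ASTM E413, STC = value of the fitted reference contour at 500 Hz.
Contour value at 500 Hz = TL_500 + deficiency = 40 + 2 = 42
STC = 42


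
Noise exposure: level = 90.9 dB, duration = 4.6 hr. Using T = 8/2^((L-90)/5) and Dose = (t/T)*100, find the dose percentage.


T_allowed = 8 / 2^((90.9 - 90)/5) = 7.06162 hr
Dose = 4.6 / 7.06162 * 100 = 65.141 %


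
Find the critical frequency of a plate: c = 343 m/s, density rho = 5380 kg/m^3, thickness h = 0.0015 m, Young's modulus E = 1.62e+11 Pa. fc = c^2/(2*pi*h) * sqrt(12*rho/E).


12*rho/E = 12*5380/1.62e+11 = 3.98519e-07
sqrt(12*rho/E) = sqrt(3.98519e-07) = 0.000631284
c^2/(2*pi*h) = 343^2/(2*pi*0.0015) = 1.24829e+07
fc = 1.24829e+07 * 0.000631284 = 7880.3 Hz


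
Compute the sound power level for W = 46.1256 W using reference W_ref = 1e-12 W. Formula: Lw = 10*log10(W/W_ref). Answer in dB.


W / W_ref = 46.1256 / 1e-12 = 4.61256e+13
Lw = 10 * log10(4.61256e+13) = 136.64 dB


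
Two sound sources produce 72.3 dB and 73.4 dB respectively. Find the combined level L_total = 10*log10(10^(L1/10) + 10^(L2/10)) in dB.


10^(72.3/10) = 1.69824e+07
10^(73.4/10) = 2.18776e+07
Sum = 1.69824e+07 + 2.18776e+07 = 3.886e+07
L_total = 10*log10(3.886e+07) = 75.895 dB


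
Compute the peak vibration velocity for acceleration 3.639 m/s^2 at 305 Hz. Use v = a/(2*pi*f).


omega = 2*pi*f = 2*pi*305 = 1916.37 rad/s
v = a / omega = 3.639 / 1916.37 = 0.0018989 m/s


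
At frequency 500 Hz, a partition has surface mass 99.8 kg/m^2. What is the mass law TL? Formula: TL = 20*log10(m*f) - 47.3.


m * f = 99.8 * 500 = 49900
20*log10(49900) = 93.962 dB
TL = 93.962 - 47.3 = 46.662 dB


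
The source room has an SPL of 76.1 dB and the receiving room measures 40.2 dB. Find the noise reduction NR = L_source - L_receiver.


NR = L_source - L_receiver (difference between source and receiving room levels)
NR = 76.1 - 40.2 = 35.9 dB


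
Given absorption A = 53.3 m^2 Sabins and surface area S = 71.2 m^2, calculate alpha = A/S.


Absorption coefficient = absorbed power / incident power
alpha = A / S = 53.3 / 71.2 = 0.7486


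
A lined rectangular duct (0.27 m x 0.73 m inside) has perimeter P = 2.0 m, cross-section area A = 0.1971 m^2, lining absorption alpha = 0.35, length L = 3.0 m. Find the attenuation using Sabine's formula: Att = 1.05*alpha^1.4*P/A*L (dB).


alpha^1.4 = 0.35^1.4 = 0.229983
Attenuation rate = 1.05 * alpha^1.4 * P / A
= 1.05 * 0.229983 * 2.0 / 0.1971 = 2.45035 dB/m
Total Att = 2.45035 * 3.0 = 7.351 dB


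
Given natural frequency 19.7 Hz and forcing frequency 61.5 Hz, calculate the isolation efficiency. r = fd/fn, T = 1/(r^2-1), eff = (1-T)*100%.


r = 61.5 / 19.7 = 3.12183
r^2 - 1 = 3.12183^2 - 1 = 8.74582
T = 1/8.74582 = 0.11434
Efficiency = (1 - 0.11434)*100 = 88.566 %


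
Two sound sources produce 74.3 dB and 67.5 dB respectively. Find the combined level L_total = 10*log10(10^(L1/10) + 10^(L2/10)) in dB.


10^(74.3/10) = 2.69153e+07
10^(67.5/10) = 5.62341e+06
Sum = 2.69153e+07 + 5.62341e+06 = 3.25387e+07
L_total = 10*log10(3.25387e+07) = 75.124 dB


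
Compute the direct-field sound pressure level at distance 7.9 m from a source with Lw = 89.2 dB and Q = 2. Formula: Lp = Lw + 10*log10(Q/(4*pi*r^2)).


4*pi*r^2 = 4*pi*7.9^2 = 784.267 m^2
Q / (4*pi*r^2) = 2 / 784.267 = 0.00255015
Lp = 89.2 + 10*log10(0.00255015) = 63.266 dB


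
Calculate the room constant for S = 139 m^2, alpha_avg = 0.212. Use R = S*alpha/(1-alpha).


R = 139 * 0.212 / (1 - 0.212) = 37.396 m^2


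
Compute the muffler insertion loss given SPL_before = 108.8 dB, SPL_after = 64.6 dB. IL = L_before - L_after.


Insertion loss = SPL without muffler - SPL with muffler
IL = 108.8 - 64.6 = 44.2 dB


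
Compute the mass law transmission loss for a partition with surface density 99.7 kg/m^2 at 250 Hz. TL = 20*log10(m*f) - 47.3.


m * f = 99.7 * 250 = 24925
20*log10(24925) = 87.9327 dB
TL = 87.9327 - 47.3 = 40.633 dB


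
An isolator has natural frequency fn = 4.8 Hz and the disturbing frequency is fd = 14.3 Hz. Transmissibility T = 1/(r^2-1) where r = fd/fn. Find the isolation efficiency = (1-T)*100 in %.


r = 14.3 / 4.8 = 2.97917
r^2 - 1 = 2.97917^2 - 1 = 7.87545
T = 1/7.87545 = 0.126977
Efficiency = (1 - 0.126977)*100 = 87.302 %


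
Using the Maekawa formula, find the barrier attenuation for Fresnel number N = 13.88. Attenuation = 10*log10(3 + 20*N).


3 + 20*N = 3 + 20*13.88 = 280.6
Att = 10*log10(280.6) = 24.481 dB


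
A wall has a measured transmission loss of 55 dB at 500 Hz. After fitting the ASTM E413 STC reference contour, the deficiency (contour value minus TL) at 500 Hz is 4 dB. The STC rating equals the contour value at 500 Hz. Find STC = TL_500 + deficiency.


By ASTM E413, STC = value of the fitted reference contour at 500 Hz.
Contour value at 500 Hz = TL_500 + deficiency = 55 + 4 = 59
STC = 59


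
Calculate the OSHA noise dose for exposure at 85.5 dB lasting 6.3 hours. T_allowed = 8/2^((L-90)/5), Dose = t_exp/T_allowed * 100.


T_allowed = 8 / 2^((85.5 - 90)/5) = 14.9285 hr
Dose = 6.3 / 14.9285 * 100 = 42.201 %


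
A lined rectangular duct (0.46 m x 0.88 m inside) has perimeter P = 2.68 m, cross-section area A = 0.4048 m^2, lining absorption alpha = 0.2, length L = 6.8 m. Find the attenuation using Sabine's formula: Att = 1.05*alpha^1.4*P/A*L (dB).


alpha^1.4 = 0.2^1.4 = 0.105061
Attenuation rate = 1.05 * alpha^1.4 * P / A
= 1.05 * 0.105061 * 2.68 / 0.4048 = 0.73034 dB/m
Total Att = 0.73034 * 6.8 = 4.9663 dB


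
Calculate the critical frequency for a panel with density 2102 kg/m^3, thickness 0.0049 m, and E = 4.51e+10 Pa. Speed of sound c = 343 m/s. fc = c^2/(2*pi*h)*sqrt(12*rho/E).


12*rho/E = 12*2102/4.51e+10 = 5.5929e-07
sqrt(12*rho/E) = sqrt(5.5929e-07) = 0.000747857
c^2/(2*pi*h) = 343^2/(2*pi*0.0049) = 3.82131e+06
fc = 3.82131e+06 * 0.000747857 = 2857.8 Hz


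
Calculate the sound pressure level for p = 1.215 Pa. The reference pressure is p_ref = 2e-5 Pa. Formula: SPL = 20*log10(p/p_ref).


p / p_ref = 1.215 / 2e-5 = 60750
SPL = 20 * log10(60750) = 95.671 dB


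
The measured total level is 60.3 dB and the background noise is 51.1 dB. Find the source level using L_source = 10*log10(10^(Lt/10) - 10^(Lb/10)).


10^(60.3/10) = 1.07152e+06
10^(51.1/10) = 128825
Difference = 1.07152e+06 - 128825 = 942695
L_source = 10*log10(942695) = 59.744 dB


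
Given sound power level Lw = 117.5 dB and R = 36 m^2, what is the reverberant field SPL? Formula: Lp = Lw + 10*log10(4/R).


4/R = 4/36 = 0.111111
Lp = 117.5 + 10*log10(0.111111) = 107.96 dB


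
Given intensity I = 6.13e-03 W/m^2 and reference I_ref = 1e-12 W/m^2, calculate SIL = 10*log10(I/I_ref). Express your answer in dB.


I / I_ref = 6.13e-03 / 1e-12 = 6.13e+09
SIL = 10 * log10(6.13e+09) = 97.875 dB


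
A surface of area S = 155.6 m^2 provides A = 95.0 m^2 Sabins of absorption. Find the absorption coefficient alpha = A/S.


Absorption coefficient = absorbed power / incident power
alpha = A / S = 95.0 / 155.6 = 0.61054


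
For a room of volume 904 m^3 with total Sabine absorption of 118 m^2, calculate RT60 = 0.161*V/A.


RT60 = 0.161 * 904 / 118 = 1.2334 s


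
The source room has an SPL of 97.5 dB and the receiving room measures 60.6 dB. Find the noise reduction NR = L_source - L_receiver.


NR = L_source - L_receiver (difference between source and receiving room levels)
NR = 97.5 - 60.6 = 36.9 dB


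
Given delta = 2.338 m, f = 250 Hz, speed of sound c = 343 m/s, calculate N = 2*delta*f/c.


N = 2*delta*f/c = 2*delta/lambda, where lambda = c/f
lambda = 343 / 250 = 1.372 m
N = 2 * 2.338 / 1.372 = 3.4082


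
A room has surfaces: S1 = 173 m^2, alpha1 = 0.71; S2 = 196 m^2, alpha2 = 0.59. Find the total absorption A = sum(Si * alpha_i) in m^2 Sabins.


173 * 0.71 = 122.83
196 * 0.59 = 115.64
A_total = 122.83 + 115.64 = 238.47 m^2


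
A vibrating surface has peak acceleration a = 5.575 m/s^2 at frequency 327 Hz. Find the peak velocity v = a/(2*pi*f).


omega = 2*pi*f = 2*pi*327 = 2054.6 rad/s
v = a / omega = 5.575 / 2054.6 = 0.0027134 m/s


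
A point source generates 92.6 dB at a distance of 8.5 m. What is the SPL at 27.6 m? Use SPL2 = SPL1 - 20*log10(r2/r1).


r2/r1 = 27.6/8.5 = 3.24706
Correction = 20*log10(3.24706) = 10.2298 dB
SPL2 = 92.6 - 10.2298 = 82.37 dB


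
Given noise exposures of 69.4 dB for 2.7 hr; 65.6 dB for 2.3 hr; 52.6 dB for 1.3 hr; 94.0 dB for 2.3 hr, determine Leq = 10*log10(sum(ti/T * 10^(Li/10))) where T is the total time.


T_total = 2.7 + 2.3 + 1.3 + 2.3 = 8.6 hr
(2.7/8.6) * 10^(69.4/10) = 2.73442e+06
(2.3/8.6) * 10^(65.6/10) = 971023
(1.3/8.6) * 10^(52.6/10) = 27507.1
(2.3/8.6) * 10^(94.0/10) = 6.71784e+08
Sum = 2.73442e+06 + 971023 + 27507.1 + 6.71784e+08 = 6.75517e+08
Leq = 10*log10(6.75517e+08) = 88.296 dB


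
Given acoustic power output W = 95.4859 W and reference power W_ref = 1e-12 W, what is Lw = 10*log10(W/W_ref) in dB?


W / W_ref = 95.4859 / 1e-12 = 9.54859e+13
Lw = 10 * log10(9.54859e+13) = 139.8 dB


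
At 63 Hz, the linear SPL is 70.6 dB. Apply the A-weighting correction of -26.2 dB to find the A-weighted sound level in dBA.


A-weighting table: 63 Hz -> -26.2 dB correction
SPL_A = SPL + correction = 70.6 + (-26.2) = 44.4 dBA


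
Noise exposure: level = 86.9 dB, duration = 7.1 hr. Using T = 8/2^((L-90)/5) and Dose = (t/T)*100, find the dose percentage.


T_allowed = 8 / 2^((86.9 - 90)/5) = 12.295 hr
Dose = 7.1 / 12.295 * 100 = 57.747 %


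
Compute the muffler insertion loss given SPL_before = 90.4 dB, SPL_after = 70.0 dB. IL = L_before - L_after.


Insertion loss = SPL without muffler - SPL with muffler
IL = 90.4 - 70.0 = 20.4 dB


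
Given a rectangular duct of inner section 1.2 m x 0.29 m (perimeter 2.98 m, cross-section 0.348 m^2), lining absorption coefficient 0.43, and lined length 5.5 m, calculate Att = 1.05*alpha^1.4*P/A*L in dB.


alpha^1.4 = 0.43^1.4 = 0.3068
Attenuation rate = 1.05 * alpha^1.4 * P / A
= 1.05 * 0.3068 * 2.98 / 0.348 = 2.75856 dB/m
Total Att = 2.75856 * 5.5 = 15.172 dB


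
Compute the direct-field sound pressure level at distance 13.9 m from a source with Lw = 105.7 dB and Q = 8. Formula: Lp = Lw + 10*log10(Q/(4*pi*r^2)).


4*pi*r^2 = 4*pi*13.9^2 = 2427.95 m^2
Q / (4*pi*r^2) = 8 / 2427.95 = 0.00329496
Lp = 105.7 + 10*log10(0.00329496) = 80.879 dB


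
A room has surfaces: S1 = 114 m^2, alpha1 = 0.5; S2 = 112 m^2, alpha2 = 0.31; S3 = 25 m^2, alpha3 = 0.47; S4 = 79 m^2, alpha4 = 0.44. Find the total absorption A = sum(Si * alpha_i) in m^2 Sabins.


114 * 0.5 = 57
112 * 0.31 = 34.72
25 * 0.47 = 11.75
79 * 0.44 = 34.76
A_total = 57 + 34.72 + 11.75 + 34.76 = 138.23 m^2


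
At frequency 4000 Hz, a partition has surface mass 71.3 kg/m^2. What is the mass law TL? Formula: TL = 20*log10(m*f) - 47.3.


m * f = 71.3 * 4000 = 285200
20*log10(285200) = 109.103 dB
TL = 109.103 - 47.3 = 61.803 dB


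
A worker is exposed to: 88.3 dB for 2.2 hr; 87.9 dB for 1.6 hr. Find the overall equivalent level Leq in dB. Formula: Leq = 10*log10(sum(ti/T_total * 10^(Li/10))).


T_total = 2.2 + 1.6 = 3.8 hr
(2.2/3.8) * 10^(88.3/10) = 3.91416e+08
(1.6/3.8) * 10^(87.9/10) = 2.59619e+08
Sum = 3.91416e+08 + 2.59619e+08 = 6.51035e+08
Leq = 10*log10(6.51035e+08) = 88.136 dB


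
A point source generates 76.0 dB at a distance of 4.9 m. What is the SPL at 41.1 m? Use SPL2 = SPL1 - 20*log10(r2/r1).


r2/r1 = 41.1/4.9 = 8.38776
Correction = 20*log10(8.38776) = 18.4729 dB
SPL2 = 76.0 - 18.4729 = 57.527 dB


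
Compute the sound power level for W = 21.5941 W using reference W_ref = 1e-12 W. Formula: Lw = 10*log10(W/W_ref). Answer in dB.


W / W_ref = 21.5941 / 1e-12 = 2.15941e+13
Lw = 10 * log10(2.15941e+13) = 133.34 dB


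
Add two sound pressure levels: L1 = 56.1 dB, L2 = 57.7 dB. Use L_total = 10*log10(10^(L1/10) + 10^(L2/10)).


10^(56.1/10) = 407380
10^(57.7/10) = 588844
Sum = 407380 + 588844 = 996224
L_total = 10*log10(996224) = 59.984 dB


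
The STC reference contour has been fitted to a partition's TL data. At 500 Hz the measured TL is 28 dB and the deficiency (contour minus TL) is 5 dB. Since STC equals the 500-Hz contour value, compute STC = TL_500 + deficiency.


By ASTM E413, STC = value of the fitted reference contour at 500 Hz.
Contour value at 500 Hz = TL_500 + deficiency = 28 + 5 = 33
STC = 33


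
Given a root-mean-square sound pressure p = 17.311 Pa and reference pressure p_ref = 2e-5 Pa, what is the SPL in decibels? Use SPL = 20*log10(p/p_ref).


p / p_ref = 17.311 / 2e-5 = 865550
SPL = 20 * log10(865550) = 118.75 dB


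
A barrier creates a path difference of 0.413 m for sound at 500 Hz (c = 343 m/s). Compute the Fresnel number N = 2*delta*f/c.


N = 2*delta*f/c = 2*delta/lambda, where lambda = c/f
lambda = 343 / 500 = 0.686 m
N = 2 * 0.413 / 0.686 = 1.2041


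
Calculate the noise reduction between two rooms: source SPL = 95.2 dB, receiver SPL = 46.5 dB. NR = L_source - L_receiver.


NR = L_source - L_receiver (difference between source and receiving room levels)
NR = 95.2 - 46.5 = 48.7 dB


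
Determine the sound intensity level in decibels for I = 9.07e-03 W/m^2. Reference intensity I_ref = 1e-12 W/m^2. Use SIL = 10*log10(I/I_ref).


I / I_ref = 9.07e-03 / 1e-12 = 9.07e+09
SIL = 10 * log10(9.07e+09) = 99.576 dB


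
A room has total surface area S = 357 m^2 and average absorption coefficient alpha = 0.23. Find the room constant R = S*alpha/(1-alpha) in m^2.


R = 357 * 0.23 / (1 - 0.23) = 106.64 m^2


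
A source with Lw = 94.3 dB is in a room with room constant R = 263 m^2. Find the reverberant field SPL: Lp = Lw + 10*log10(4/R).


4/R = 4/263 = 0.0152091
Lp = 94.3 + 10*log10(0.0152091) = 76.121 dB


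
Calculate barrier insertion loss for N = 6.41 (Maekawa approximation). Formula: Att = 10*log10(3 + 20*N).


3 + 20*N = 3 + 20*6.41 = 131.2
Att = 10*log10(131.2) = 21.179 dB


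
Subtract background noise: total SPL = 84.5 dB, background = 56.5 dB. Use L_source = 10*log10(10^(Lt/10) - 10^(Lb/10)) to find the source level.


10^(84.5/10) = 2.81838e+08
10^(56.5/10) = 446684
Difference = 2.81838e+08 - 446684 = 2.81391e+08
L_source = 10*log10(2.81391e+08) = 84.493 dB


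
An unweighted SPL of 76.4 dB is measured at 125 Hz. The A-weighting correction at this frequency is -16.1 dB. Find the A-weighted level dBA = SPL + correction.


A-weighting table: 125 Hz -> -16.1 dB correction
SPL_A = SPL + correction = 76.4 + (-16.1) = 60.3 dBA


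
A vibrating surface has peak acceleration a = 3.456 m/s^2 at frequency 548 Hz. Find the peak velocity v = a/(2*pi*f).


omega = 2*pi*f = 2*pi*548 = 3443.19 rad/s
v = a / omega = 3.456 / 3443.19 = 0.0010037 m/s


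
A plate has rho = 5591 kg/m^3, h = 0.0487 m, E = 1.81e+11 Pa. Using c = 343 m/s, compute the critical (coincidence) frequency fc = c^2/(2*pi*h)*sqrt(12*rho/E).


12*rho/E = 12*5591/1.81e+11 = 3.70674e-07
sqrt(12*rho/E) = sqrt(3.70674e-07) = 0.00060883
c^2/(2*pi*h) = 343^2/(2*pi*0.0487) = 384485
fc = 384485 * 0.00060883 = 234.09 Hz


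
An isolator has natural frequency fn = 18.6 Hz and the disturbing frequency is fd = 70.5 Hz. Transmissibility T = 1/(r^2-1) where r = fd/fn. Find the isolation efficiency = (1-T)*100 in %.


r = 70.5 / 18.6 = 3.79032
r^2 - 1 = 3.79032^2 - 1 = 13.3665
T = 1/13.3665 = 0.0748139
Efficiency = (1 - 0.0748139)*100 = 92.519 %


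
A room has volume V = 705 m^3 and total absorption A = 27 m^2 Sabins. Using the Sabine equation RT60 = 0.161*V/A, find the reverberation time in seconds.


RT60 = 0.161 * 705 / 27 = 4.2039 s


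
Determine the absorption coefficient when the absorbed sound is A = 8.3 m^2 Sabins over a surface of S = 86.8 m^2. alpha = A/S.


Absorption coefficient = absorbed power / incident power
alpha = A / S = 8.3 / 86.8 = 0.095622


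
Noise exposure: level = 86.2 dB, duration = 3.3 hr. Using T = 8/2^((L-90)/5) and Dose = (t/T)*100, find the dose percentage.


T_allowed = 8 / 2^((86.2 - 90)/5) = 13.5479 hr
Dose = 3.3 / 13.5479 * 100 = 24.358 %


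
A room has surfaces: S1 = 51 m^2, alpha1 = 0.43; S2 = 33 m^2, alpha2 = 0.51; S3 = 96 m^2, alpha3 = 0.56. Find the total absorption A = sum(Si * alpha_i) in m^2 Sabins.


51 * 0.43 = 21.93
33 * 0.51 = 16.83
96 * 0.56 = 53.76
A_total = 21.93 + 16.83 + 53.76 = 92.52 m^2


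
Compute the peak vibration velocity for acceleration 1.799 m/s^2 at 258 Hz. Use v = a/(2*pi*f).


omega = 2*pi*f = 2*pi*258 = 1621.06 rad/s
v = a / omega = 1.799 / 1621.06 = 0.0011098 m/s


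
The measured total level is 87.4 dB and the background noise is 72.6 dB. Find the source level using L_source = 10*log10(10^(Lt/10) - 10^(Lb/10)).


10^(87.4/10) = 5.49541e+08
10^(72.6/10) = 1.8197e+07
Difference = 5.49541e+08 - 1.8197e+07 = 5.31344e+08
L_source = 10*log10(5.31344e+08) = 87.254 dB


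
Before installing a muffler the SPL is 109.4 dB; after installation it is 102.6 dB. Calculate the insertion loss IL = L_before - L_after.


Insertion loss = SPL without muffler - SPL with muffler
IL = 109.4 - 102.6 = 6.8 dB


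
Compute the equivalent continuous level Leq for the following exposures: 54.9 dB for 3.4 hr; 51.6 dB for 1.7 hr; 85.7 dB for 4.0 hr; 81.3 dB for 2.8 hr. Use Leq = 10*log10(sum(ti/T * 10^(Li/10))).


T_total = 3.4 + 1.7 + 4.0 + 2.8 = 11.9 hr
(3.4/11.9) * 10^(54.9/10) = 88294.2
(1.7/11.9) * 10^(51.6/10) = 20649.1
(4.0/11.9) * 10^(85.7/10) = 1.24886e+08
(2.8/11.9) * 10^(81.3/10) = 3.17403e+07
Sum = 88294.2 + 20649.1 + 1.24886e+08 + 3.17403e+07 = 1.56735e+08
Leq = 10*log10(1.56735e+08) = 81.952 dB


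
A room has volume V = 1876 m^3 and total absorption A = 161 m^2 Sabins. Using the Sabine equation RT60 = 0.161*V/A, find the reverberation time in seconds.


RT60 = 0.161 * 1876 / 161 = 1.876 s


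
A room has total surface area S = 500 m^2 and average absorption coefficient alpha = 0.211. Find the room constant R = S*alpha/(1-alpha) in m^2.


R = 500 * 0.211 / (1 - 0.211) = 133.71 m^2


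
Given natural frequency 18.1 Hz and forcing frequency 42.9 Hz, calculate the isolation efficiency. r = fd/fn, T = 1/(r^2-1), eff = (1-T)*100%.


r = 42.9 / 18.1 = 2.37017
r^2 - 1 = 2.37017^2 - 1 = 4.61771
T = 1/4.61771 = 0.216558
Efficiency = (1 - 0.216558)*100 = 78.344 %


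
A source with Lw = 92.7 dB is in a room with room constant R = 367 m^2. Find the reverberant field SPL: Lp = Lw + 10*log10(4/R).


4/R = 4/367 = 0.0108992
Lp = 92.7 + 10*log10(0.0108992) = 73.074 dB


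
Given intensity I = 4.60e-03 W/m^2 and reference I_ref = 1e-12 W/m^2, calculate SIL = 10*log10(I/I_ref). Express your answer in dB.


I / I_ref = 4.60e-03 / 1e-12 = 4.6e+09
SIL = 10 * log10(4.6e+09) = 96.628 dB


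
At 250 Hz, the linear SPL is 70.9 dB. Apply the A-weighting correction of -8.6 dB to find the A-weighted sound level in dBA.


A-weighting table: 250 Hz -> -8.6 dB correction
SPL_A = SPL + correction = 70.9 + (-8.6) = 62.3 dBA


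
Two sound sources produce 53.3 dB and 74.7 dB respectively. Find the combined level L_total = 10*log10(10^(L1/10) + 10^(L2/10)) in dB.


10^(53.3/10) = 213796
10^(74.7/10) = 2.95121e+07
Sum = 213796 + 2.95121e+07 = 2.97259e+07
L_total = 10*log10(2.97259e+07) = 74.731 dB


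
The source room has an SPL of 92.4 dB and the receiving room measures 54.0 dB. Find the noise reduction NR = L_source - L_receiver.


NR = L_source - L_receiver (difference between source and receiving room levels)
NR = 92.4 - 54.0 = 38.4 dB


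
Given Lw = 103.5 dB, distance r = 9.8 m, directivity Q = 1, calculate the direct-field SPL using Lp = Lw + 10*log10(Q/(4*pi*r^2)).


4*pi*r^2 = 4*pi*9.8^2 = 1206.87 m^2
Q / (4*pi*r^2) = 1 / 1206.87 = 0.00082859
Lp = 103.5 + 10*log10(0.00082859) = 72.683 dB


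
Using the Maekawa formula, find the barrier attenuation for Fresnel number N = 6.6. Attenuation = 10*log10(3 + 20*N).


3 + 20*N = 3 + 20*6.6 = 135
Att = 10*log10(135) = 21.303 dB


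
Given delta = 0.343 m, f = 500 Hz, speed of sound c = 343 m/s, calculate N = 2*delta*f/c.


N = 2*delta*f/c = 2*delta/lambda, where lambda = c/f
lambda = 343 / 500 = 0.686 m
N = 2 * 0.343 / 0.686 = 1


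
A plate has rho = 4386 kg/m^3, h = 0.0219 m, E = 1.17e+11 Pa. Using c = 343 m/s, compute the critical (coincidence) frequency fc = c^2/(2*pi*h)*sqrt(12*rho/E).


12*rho/E = 12*4386/1.17e+11 = 4.49846e-07
sqrt(12*rho/E) = sqrt(4.49846e-07) = 0.000670706
c^2/(2*pi*h) = 343^2/(2*pi*0.0219) = 854996
fc = 854996 * 0.000670706 = 573.45 Hz


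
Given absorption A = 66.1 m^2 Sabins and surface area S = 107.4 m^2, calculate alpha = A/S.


Absorption coefficient = absorbed power / incident power
alpha = A / S = 66.1 / 107.4 = 0.61546


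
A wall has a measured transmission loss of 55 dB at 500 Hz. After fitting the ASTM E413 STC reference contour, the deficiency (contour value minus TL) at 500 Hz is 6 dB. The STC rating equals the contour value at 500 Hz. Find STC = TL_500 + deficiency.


By ASTM E413, STC = value of the fitted reference contour at 500 Hz.
Contour value at 500 Hz = TL_500 + deficiency = 55 + 6 = 61
STC = 61


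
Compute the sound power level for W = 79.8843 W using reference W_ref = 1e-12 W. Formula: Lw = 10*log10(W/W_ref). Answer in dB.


W / W_ref = 79.8843 / 1e-12 = 7.98843e+13
Lw = 10 * log10(7.98843e+13) = 139.02 dB


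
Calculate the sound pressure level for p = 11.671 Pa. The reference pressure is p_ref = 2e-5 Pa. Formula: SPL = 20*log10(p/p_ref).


p / p_ref = 11.671 / 2e-5 = 583550
SPL = 20 * log10(583550) = 115.32 dB


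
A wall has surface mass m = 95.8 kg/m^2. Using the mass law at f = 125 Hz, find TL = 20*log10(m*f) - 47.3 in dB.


m * f = 95.8 * 125 = 11975
20*log10(11975) = 81.5655 dB
TL = 81.5655 - 47.3 = 34.266 dB


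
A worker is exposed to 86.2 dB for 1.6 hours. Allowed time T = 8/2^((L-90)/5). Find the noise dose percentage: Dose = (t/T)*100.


T_allowed = 8 / 2^((86.2 - 90)/5) = 13.5479 hr
Dose = 1.6 / 13.5479 * 100 = 11.81 %


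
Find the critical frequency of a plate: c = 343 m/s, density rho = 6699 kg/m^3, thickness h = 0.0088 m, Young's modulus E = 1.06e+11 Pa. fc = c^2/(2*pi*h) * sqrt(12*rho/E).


12*rho/E = 12*6699/1.06e+11 = 7.58377e-07
sqrt(12*rho/E) = sqrt(7.58377e-07) = 0.000870848
c^2/(2*pi*h) = 343^2/(2*pi*0.0088) = 2.12777e+06
fc = 2.12777e+06 * 0.000870848 = 1853 Hz


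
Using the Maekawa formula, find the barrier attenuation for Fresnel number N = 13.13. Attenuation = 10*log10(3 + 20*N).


3 + 20*N = 3 + 20*13.13 = 265.6
Att = 10*log10(265.6) = 24.242 dB


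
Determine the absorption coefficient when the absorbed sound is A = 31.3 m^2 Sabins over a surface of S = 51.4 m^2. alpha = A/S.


Absorption coefficient = absorbed power / incident power
alpha = A / S = 31.3 / 51.4 = 0.60895


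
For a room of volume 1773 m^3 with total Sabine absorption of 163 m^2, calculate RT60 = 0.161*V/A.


RT60 = 0.161 * 1773 / 163 = 1.7512 s


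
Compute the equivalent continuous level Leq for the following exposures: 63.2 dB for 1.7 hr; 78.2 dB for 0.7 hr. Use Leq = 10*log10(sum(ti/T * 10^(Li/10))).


T_total = 1.7 + 0.7 = 2.4 hr
(1.7/2.4) * 10^(63.2/10) = 1.47992e+06
(0.7/2.4) * 10^(78.2/10) = 1.92702e+07
Sum = 1.47992e+06 + 1.92702e+07 = 2.07501e+07
Leq = 10*log10(2.07501e+07) = 73.17 dB


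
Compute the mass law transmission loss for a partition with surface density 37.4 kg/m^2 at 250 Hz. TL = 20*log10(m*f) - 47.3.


m * f = 37.4 * 250 = 9350
20*log10(9350) = 79.4162 dB
TL = 79.4162 - 47.3 = 32.116 dB


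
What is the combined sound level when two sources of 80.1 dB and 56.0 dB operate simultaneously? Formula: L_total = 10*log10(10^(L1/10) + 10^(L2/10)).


10^(80.1/10) = 1.02329e+08
10^(56.0/10) = 398107
Sum = 1.02329e+08 + 398107 = 1.02727e+08
L_total = 10*log10(1.02727e+08) = 80.117 dB


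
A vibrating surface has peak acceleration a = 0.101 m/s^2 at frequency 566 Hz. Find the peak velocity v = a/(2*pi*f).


omega = 2*pi*f = 2*pi*566 = 3556.28 rad/s
v = a / omega = 0.101 / 3556.28 = 2.84e-05 m/s


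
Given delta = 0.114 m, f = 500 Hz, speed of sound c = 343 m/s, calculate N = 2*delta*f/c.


N = 2*delta*f/c = 2*delta/lambda, where lambda = c/f
lambda = 343 / 500 = 0.686 m
N = 2 * 0.114 / 0.686 = 0.33236


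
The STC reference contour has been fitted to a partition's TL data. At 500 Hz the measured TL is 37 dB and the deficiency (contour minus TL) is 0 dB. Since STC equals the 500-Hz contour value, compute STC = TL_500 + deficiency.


By ASTM E413, STC = value of the fitted reference contour at 500 Hz.
Contour value at 500 Hz = TL_500 + deficiency = 37 + 0 = 37
STC = 37


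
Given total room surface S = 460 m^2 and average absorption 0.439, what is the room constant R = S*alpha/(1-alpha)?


R = 460 * 0.439 / (1 - 0.439) = 359.96 m^2


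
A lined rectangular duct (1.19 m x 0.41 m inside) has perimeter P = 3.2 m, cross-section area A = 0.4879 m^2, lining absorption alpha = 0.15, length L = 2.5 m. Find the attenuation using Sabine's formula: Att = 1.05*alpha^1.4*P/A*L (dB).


alpha^1.4 = 0.15^1.4 = 0.0702308
Attenuation rate = 1.05 * alpha^1.4 * P / A
= 1.05 * 0.0702308 * 3.2 / 0.4879 = 0.483655 dB/m
Total Att = 0.483655 * 2.5 = 1.2091 dB


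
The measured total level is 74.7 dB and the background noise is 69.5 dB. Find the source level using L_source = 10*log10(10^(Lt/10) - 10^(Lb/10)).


10^(74.7/10) = 2.95121e+07
10^(69.5/10) = 8.91251e+06
Difference = 2.95121e+07 - 8.91251e+06 = 2.05996e+07
L_source = 10*log10(2.05996e+07) = 73.139 dB


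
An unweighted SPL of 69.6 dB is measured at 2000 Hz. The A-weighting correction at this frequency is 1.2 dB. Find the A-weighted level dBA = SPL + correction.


A-weighting table: 2000 Hz -> 1.2 dB correction
SPL_A = SPL + correction = 69.6 + (1.2) = 70.8 dBA


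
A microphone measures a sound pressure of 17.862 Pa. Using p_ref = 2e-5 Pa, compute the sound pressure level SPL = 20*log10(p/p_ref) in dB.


p / p_ref = 17.862 / 2e-5 = 893100
SPL = 20 * log10(893100) = 119.02 dB


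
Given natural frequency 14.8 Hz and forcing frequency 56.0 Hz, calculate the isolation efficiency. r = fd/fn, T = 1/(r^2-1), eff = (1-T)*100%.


r = 56.0 / 14.8 = 3.78378
r^2 - 1 = 3.78378^2 - 1 = 13.317
T = 1/13.317 = 0.075092
Efficiency = (1 - 0.075092)*100 = 92.491 %


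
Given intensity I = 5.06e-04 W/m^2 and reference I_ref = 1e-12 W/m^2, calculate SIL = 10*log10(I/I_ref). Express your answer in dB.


I / I_ref = 5.06e-04 / 1e-12 = 5.06e+08
SIL = 10 * log10(5.06e+08) = 87.042 dB


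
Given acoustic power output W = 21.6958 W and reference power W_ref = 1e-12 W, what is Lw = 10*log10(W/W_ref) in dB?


W / W_ref = 21.6958 / 1e-12 = 2.16958e+13
Lw = 10 * log10(2.16958e+13) = 133.36 dB


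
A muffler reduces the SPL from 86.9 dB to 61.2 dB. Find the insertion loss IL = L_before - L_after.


Insertion loss = SPL without muffler - SPL with muffler
IL = 86.9 - 61.2 = 25.7 dB


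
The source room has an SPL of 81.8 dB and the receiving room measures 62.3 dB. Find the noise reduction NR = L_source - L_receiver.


NR = L_source - L_receiver (difference between source and receiving room levels)
NR = 81.8 - 62.3 = 19.5 dB


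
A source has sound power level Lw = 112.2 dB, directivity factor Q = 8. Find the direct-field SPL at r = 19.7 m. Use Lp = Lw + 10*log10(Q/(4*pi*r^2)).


4*pi*r^2 = 4*pi*19.7^2 = 4876.88 m^2
Q / (4*pi*r^2) = 8 / 4876.88 = 0.00164039
Lp = 112.2 + 10*log10(0.00164039) = 84.349 dB


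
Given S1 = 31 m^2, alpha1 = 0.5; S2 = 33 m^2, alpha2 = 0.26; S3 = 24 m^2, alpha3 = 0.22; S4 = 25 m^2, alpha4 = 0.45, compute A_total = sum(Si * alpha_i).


31 * 0.5 = 15.5
33 * 0.26 = 8.58
24 * 0.22 = 5.28
25 * 0.45 = 11.25
A_total = 15.5 + 8.58 + 5.28 + 11.25 = 40.61 m^2


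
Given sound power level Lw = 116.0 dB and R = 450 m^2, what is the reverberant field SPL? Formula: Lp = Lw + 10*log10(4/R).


4/R = 4/450 = 0.00888889
Lp = 116.0 + 10*log10(0.00888889) = 95.488 dB


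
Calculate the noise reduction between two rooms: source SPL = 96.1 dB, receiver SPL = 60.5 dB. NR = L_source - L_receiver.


NR = L_source - L_receiver (difference between source and receiving room levels)
NR = 96.1 - 60.5 = 35.6 dB


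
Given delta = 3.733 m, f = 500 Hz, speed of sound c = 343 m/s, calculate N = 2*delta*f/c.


N = 2*delta*f/c = 2*delta/lambda, where lambda = c/f
lambda = 343 / 500 = 0.686 m
N = 2 * 3.733 / 0.686 = 10.883


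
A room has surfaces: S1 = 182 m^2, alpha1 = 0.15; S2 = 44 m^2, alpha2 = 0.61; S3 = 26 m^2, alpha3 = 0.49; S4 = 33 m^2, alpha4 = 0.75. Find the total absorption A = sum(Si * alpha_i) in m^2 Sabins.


182 * 0.15 = 27.3
44 * 0.61 = 26.84
26 * 0.49 = 12.74
33 * 0.75 = 24.75
A_total = 27.3 + 26.84 + 12.74 + 24.75 = 91.63 m^2


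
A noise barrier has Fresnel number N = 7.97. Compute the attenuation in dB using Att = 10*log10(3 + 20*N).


3 + 20*N = 3 + 20*7.97 = 162.4
Att = 10*log10(162.4) = 22.106 dB


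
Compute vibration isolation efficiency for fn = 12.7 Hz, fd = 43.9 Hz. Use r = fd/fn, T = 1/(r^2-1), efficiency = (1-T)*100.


r = 43.9 / 12.7 = 3.45669
r^2 - 1 = 3.45669^2 - 1 = 10.9487
T = 1/10.9487 = 0.091335
Efficiency = (1 - 0.091335)*100 = 90.867 %


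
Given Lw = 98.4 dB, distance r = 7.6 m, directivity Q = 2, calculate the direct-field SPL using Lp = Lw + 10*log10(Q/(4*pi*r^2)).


4*pi*r^2 = 4*pi*7.6^2 = 725.834 m^2
Q / (4*pi*r^2) = 2 / 725.834 = 0.00275545
Lp = 98.4 + 10*log10(0.00275545) = 72.802 dB


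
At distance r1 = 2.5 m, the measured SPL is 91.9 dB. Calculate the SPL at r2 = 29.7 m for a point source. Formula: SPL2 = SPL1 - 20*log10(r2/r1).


r2/r1 = 29.7/2.5 = 11.88
Correction = 20*log10(11.88) = 21.4963 dB
SPL2 = 91.9 - 21.4963 = 70.404 dB


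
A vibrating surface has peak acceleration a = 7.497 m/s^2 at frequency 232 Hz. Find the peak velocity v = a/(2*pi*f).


omega = 2*pi*f = 2*pi*232 = 1457.7 rad/s
v = a / omega = 7.497 / 1457.7 = 0.005143 m/s


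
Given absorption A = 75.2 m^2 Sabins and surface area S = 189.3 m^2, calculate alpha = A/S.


Absorption coefficient = absorbed power / incident power
alpha = A / S = 75.2 / 189.3 = 0.39725


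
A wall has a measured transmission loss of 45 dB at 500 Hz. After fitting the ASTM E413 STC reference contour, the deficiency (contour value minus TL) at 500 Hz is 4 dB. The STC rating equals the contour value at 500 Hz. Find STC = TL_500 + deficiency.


By ASTM E413, STC = value of the fitted reference contour at 500 Hz.
Contour value at 500 Hz = TL_500 + deficiency = 45 + 4 = 49
STC = 49


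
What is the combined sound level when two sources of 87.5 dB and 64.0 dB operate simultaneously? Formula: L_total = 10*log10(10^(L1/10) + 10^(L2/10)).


10^(87.5/10) = 5.62341e+08
10^(64.0/10) = 2.51189e+06
Sum = 5.62341e+08 + 2.51189e+06 = 5.64853e+08
L_total = 10*log10(5.64853e+08) = 87.519 dB
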